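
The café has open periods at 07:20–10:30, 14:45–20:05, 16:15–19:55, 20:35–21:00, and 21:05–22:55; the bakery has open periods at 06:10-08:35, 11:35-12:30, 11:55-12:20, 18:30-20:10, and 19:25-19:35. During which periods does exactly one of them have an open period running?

06:10-07:20, 08:35-10:30, 11:35-12:30, 14:45-18:30, 20:05-20:10, 20:35-21:00, 21:05-22:55

First set merges to 07:20-10:30, 14:45-20:05, 20:35-21:00, 21:05-22:55.
Second set merges to 06:10-08:35, 11:35-12:30, 18:30-20:10.
Only in the first: 08:35-10:30, 14:45-18:30, 20:35-21:00, 21:05-22:55.
Only in the second: 06:10-07:20, 11:35-12:30, 20:05-20:10.
Together these are the periods covered by exactly one.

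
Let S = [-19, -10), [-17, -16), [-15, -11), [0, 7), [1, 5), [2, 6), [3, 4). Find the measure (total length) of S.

16

Merged: [-19, -10), [0, 7).
Lengths: 9 + 7 = 16.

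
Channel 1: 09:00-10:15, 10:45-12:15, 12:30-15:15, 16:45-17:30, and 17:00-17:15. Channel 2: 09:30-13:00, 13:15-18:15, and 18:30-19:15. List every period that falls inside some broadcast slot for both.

09:30–10:15, 10:45–12:15, 12:30–13:00, 13:15–15:15, 16:45–17:30

First set merges to 09:00–10:15, 10:45–12:15, 12:30–15:15, 16:45–17:30.
09:00–10:15 ∩ B → 09:30–10:15.
10:45–12:15 ∩ B → 10:45–12:15.
12:30–15:15 ∩ B → 12:30–13:00, 13:15–15:15.
16:45–17:30 ∩ B → 16:45–17:30.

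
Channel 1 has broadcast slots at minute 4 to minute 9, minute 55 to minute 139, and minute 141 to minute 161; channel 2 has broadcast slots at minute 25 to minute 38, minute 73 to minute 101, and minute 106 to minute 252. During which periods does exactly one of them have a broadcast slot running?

A \ B = minute 4 to minute 9, minute 55 to minute 73, minute 101 to minute 106.
B \ A = minute 25 to minute 38, minute 139 to minute 141, minute 161 to minute 252.
Union of the two gives the symmetric difference.

minute 4 to minute 9, minute 25 to minute 38, minute 55 to minute 73, minute 101 to minute 106, minute 139 to minute 141, minute 161 to minute 252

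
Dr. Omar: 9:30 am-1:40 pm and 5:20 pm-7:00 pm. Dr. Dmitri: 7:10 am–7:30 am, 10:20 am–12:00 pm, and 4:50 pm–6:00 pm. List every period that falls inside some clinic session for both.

10:20 am-12:00 pm, 5:20 pm-6:00 pm

9:30 am-1:40 pm overlaps B on 10:20 am-12:00 pm.
5:20 pm-7:00 pm overlaps B on 5:20 pm-6:00 pm.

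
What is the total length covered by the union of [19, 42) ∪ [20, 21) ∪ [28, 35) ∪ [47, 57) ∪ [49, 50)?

Merged: [19, 42), [47, 57).
Lengths: 23 + 10 = 33.

33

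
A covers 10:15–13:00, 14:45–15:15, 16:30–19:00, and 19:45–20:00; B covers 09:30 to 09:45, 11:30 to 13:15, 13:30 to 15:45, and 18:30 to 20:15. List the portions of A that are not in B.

10:15–13:00 with B removed leaves 10:15–11:30.
14:45–15:15 lies entirely inside B → drops out.
16:30–19:00 with B removed leaves 16:30–18:30.
19:45–20:00 lies entirely inside B → drops out.

10:15–11:30, 16:30–18:30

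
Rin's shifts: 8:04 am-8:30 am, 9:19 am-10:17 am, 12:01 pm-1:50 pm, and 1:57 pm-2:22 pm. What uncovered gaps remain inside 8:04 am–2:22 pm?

8:30 am–9:19 am, 10:17 am–12:01 pm, 1:50 pm–1:57 pm

After merging, the occupied span is 8:04 am–8:30 am, 9:19 am–10:17 am, 12:01 pm–1:50 pm, 1:57 pm–2:22 pm.
Complement within 8:04 am–2:22 pm: 8:30 am–9:19 am, 10:17 am–12:01 pm, 1:50 pm–1:57 pm.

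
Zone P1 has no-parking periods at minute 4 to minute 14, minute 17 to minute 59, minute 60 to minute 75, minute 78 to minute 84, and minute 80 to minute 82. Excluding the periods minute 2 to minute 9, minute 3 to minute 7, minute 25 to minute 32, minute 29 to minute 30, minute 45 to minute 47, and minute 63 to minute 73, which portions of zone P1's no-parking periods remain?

minute 9 to minute 14, minute 17 to minute 25, minute 32 to minute 45, minute 47 to minute 59, minute 60 to minute 63, minute 73 to minute 75, minute 78 to minute 84

First set merges to minute 4 to minute 14, minute 17 to minute 59, minute 60 to minute 75, minute 78 to minute 84.
Second set merges to minute 2 to minute 9, minute 25 to minute 32, minute 45 to minute 47, minute 63 to minute 73.
minute 4 to minute 14 \ B = minute 9 to minute 14.
minute 17 to minute 59 \ B = minute 17 to minute 25, minute 32 to minute 45, minute 47 to minute 59.
minute 60 to minute 75 \ B = minute 60 to minute 63, minute 73 to minute 75.
minute 78 to minute 84: nothing removed.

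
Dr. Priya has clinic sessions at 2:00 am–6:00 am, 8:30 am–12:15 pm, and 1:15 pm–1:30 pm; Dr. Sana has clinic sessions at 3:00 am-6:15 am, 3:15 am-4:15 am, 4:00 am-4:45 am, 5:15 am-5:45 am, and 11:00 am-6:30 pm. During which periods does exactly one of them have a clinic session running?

B, merged: 3:00 am–6:15 am, 11:00 am–6:30 pm.
Only in the first: 2:00 am–3:00 am, 8:30 am–11:00 am.
Only in the second: 6:00 am–6:15 am, 12:15 pm–1:15 pm, 1:30 pm–6:30 pm.
Together these are the periods covered by exactly one.

2:00 am–3:00 am, 6:00 am–6:15 am, 8:30 am–11:00 am, 12:15 pm–1:15 pm, 1:30 pm–6:30 pm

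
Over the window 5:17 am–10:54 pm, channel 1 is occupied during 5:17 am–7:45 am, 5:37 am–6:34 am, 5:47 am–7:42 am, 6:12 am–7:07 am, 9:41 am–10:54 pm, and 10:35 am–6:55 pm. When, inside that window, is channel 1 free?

7:45 am-9:41 am

After merging, the occupied span is 5:17 am-7:45 am, 9:41 am-10:54 pm.
Complement within 5:17 am-10:54 pm: 7:45 am-9:41 am.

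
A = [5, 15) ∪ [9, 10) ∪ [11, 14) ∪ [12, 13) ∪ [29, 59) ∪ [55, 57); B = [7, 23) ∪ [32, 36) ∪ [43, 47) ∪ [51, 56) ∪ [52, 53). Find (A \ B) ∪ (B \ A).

First set merges to [5, 15), [29, 59).
Second set merges to [7, 23), [32, 36), [43, 47), [51, 56).
A \ B = [5, 7), [29, 32), [36, 43), [47, 51), [56, 59).
B \ A = [15, 23).
Union of the two gives the symmetric difference.

[5, 7) ∪ [15, 23) ∪ [29, 32) ∪ [36, 43) ∪ [47, 51) ∪ [56, 59)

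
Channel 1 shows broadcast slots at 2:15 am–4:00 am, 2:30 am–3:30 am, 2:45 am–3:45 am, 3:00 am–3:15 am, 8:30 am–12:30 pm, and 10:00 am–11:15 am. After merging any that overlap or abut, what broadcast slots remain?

2:15 am–4:00 am, 8:30 am–12:30 pm

2:30 am–3:30 am overlaps/touches 2:15 am–4:00 am → extend to 2:15 am–4:00 am.
2:45 am–3:45 am overlaps/touches 2:15 am–4:00 am → extend to 2:15 am–4:00 am.
3:00 am–3:15 am overlaps/touches 2:15 am–4:00 am → extend to 2:15 am–4:00 am.
8:30 am–12:30 pm is disjoint → start new block.
10:00 am–11:15 am overlaps/touches 8:30 am–12:30 pm → extend to 8:30 am–12:30 pm.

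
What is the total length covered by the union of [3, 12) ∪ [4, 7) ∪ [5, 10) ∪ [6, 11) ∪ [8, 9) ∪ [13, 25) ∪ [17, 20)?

Merged: [3, 12), [13, 25).
Lengths: 9 + 12 = 21.

21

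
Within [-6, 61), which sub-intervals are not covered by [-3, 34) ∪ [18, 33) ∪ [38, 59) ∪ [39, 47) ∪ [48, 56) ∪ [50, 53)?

After merging, the occupied span is [-3, 34), [38, 59).
Complement within [-6, 61): [-6, -3), [34, 38), [59, 61).

[-6, -3) ∪ [34, 38) ∪ [59, 61)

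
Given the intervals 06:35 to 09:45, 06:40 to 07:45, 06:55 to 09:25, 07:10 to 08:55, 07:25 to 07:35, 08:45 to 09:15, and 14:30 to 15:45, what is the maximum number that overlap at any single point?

At 07:25, 5 of the intervals are simultaneously active.
No point has more.

5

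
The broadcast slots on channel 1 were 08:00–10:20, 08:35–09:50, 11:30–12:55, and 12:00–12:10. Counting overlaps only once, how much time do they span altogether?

3 h 45 min

Merged: 08:00–10:20, 11:30–12:55.
Lengths: 2 h 20 min + 1 h 25 min = 3 h 45 min.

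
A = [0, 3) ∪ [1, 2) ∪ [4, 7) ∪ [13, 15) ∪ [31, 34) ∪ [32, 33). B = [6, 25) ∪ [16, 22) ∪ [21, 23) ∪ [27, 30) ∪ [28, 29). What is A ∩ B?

Merge the first list: [0, 3), [4, 7), [13, 15), [31, 34).
Merge the second list: [6, 25), [27, 30).
[0, 3) falls entirely outside B.
[4, 7) overlaps B on [6, 7).
[13, 15) overlaps B on [13, 15).
[31, 34) falls entirely outside B.

[6, 7) ∪ [13, 15)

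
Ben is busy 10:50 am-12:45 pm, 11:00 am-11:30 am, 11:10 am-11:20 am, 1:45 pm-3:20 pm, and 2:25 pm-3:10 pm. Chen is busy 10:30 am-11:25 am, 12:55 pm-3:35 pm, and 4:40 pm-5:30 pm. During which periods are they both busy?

10:50 am–11:25 am, 1:45 pm–3:20 pm

First set merges to 10:50 am–12:45 pm, 1:45 pm–3:20 pm.
10:50 am–12:45 pm overlaps B on 10:50 am–11:25 am.
1:45 pm–3:20 pm overlaps B on 1:45 pm–3:20 pm.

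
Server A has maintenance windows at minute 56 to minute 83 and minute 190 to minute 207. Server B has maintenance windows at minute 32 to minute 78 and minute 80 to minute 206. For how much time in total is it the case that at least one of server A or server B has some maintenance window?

175 minutes

A ∪ B = minute 32 to minute 207.
Total: 175 minutes.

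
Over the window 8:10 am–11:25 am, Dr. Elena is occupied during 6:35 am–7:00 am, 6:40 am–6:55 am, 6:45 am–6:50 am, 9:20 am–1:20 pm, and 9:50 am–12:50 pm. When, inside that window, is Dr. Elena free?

8:10 am–9:20 am

After merging, the occupied span is 6:35 am–7:00 am, 9:20 am–1:20 pm.
Uncovered inside 8:10 am–11:25 am: 8:10 am–9:20 am.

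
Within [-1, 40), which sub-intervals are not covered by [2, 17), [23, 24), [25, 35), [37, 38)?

After merging, the occupied span is [2, 17), [23, 24), [25, 35), [37, 38).
Uncovered inside [-1, 40): [-1, 2), [17, 23), [24, 25), [35, 37), [38, 40).

[-1, 2) ∪ [17, 23) ∪ [24, 25) ∪ [35, 37) ∪ [38, 40)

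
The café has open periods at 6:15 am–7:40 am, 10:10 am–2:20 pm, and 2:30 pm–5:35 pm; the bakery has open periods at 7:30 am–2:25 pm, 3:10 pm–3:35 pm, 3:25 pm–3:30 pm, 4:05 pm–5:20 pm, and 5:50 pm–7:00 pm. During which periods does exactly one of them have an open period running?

Merge the second list: 7:30 am–2:25 pm, 3:10 pm–3:35 pm, 4:05 pm–5:20 pm, 5:50 pm–7:00 pm.
Only in the first: 6:15 am–7:30 am, 2:30 pm–3:10 pm, 3:35 pm–4:05 pm, 5:20 pm–5:35 pm.
Only in the second: 7:40 am–10:10 am, 2:20 pm–2:25 pm, 5:50 pm–7:00 pm.
Together these are the periods covered by exactly one.

6:15 am–7:30 am, 7:40 am–10:10 am, 2:20 pm–2:25 pm, 2:30 pm–3:10 pm, 3:35 pm–4:05 pm, 5:20 pm–5:35 pm, 5:50 pm–7:00 pm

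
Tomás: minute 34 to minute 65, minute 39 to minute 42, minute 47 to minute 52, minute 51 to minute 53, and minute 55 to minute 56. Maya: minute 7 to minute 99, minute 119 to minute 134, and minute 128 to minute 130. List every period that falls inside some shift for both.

Merge the first list: minute 34 to minute 65.
Merge the second list: minute 7 to minute 99, minute 119 to minute 134.
minute 34 to minute 65 ∩ B → minute 34 to minute 65.

minute 34 to minute 65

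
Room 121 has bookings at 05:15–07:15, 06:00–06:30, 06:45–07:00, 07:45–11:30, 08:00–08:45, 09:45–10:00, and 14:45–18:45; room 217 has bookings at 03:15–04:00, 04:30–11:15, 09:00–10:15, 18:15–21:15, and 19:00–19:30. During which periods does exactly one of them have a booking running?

A, merged: 05:15–07:15, 07:45–11:30, 14:45–18:45.
B, merged: 03:15–04:00, 04:30–11:15, 18:15–21:15.
A \ B = 11:15–11:30, 14:45–18:15.
B \ A = 03:15–04:00, 04:30–05:15, 07:15–07:45, 18:45–21:15.
Union of the two gives the symmetric difference.

03:15–04:00, 04:30–05:15, 07:15–07:45, 11:15–11:30, 14:45–18:15, 18:45–21:15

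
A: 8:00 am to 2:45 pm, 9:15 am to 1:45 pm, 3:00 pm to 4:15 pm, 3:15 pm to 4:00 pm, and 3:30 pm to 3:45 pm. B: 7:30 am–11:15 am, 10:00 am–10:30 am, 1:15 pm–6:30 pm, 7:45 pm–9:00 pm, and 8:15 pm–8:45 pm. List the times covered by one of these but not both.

7:30 am–8:00 am, 11:15 am–1:15 pm, 2:45 pm–3:00 pm, 4:15 pm–6:30 pm, 7:45 pm–9:00 pm

A, merged: 8:00 am–2:45 pm, 3:00 pm–4:15 pm.
B, merged: 7:30 am–11:15 am, 1:15 pm–6:30 pm, 7:45 pm–9:00 pm.
A but not B: 11:15 am–1:15 pm.
B but not A: 7:30 am–8:00 am, 2:45 pm–3:00 pm, 4:15 pm–6:30 pm, 7:45 pm–9:00 pm.
Combining gives A △ B.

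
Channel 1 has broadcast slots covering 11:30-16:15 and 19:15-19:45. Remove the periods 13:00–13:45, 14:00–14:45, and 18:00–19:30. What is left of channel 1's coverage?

11:30-13:00, 13:45-14:00, 14:45-16:15, 19:30-19:45

11:30-16:15 minus B → 11:30-13:00, 13:45-14:00, 14:45-16:15.
19:15-19:45 minus B → 19:30-19:45.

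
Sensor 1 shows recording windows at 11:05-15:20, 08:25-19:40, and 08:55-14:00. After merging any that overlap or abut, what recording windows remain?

08:25–19:40

Sort by start: 08:25–19:40, 08:55–14:00, 11:05–15:20.
08:55–14:00 overlaps/touches 08:25–19:40 → extend to 08:25–19:40.
11:05–15:20 overlaps/touches 08:25–19:40 → extend to 08:25–19:40.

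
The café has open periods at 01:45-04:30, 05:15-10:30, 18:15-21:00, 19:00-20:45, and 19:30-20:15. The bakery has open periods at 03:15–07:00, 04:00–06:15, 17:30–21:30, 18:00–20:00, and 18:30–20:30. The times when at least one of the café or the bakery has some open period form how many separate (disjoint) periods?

A, merged: 01:45–04:30, 05:15–10:30, 18:15–21:00.
B, merged: 03:15–07:00, 17:30–21:30.
A ∪ B = 01:45–10:30, 17:30–21:30.
That is 2 disjoint pieces.

2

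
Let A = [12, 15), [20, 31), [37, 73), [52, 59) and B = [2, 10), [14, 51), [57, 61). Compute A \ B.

[12, 14) ∪ [51, 57) ∪ [61, 73)

A, merged: [12, 15), [20, 31), [37, 73).
[12, 15) minus B → [12, 14).
[20, 31): fully covered by B → removed.
[37, 73) minus B → [51, 57), [61, 73).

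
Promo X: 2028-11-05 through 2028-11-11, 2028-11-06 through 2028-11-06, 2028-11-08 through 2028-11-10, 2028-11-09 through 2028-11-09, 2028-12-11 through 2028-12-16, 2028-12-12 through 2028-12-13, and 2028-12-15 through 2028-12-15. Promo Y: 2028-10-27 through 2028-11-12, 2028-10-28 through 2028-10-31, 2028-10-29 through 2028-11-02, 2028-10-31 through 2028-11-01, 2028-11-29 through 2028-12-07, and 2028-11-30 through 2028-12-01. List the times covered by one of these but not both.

A, merged: 2028-11-05 through 2028-11-11, 2028-12-11 through 2028-12-16.
B, merged: 2028-10-27 through 2028-11-12, 2028-11-29 through 2028-12-07.
A \ B = 2028-12-11 through 2028-12-16.
B \ A = 2028-10-27 through 2028-11-04, 2028-11-12 through 2028-11-12, 2028-11-29 through 2028-12-07.
Union of the two gives the symmetric difference.

2028-10-27 through 2028-11-04, 2028-11-12 through 2028-11-12, 2028-11-29 through 2028-12-07, 2028-12-11 through 2028-12-16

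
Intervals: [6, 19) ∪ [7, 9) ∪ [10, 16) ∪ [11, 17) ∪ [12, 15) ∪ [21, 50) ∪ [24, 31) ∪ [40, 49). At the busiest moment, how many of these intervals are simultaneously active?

4

Walk the sorted start/end points keeping a running depth.
The depth first hits 4 at 12.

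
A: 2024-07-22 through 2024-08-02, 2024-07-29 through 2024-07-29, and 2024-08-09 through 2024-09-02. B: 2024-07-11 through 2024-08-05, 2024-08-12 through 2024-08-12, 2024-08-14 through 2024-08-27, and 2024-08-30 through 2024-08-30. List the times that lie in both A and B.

2024-07-22 through 2024-08-02, 2024-08-12 through 2024-08-12, 2024-08-14 through 2024-08-27, 2024-08-30 through 2024-08-30

A, merged: 2024-07-22 through 2024-08-02, 2024-08-09 through 2024-09-02.
2024-07-22 through 2024-08-02 ∩ B → 2024-07-22 through 2024-08-02.
2024-08-09 through 2024-09-02 ∩ B → 2024-08-12 through 2024-08-12, 2024-08-14 through 2024-08-27, 2024-08-30 through 2024-08-30.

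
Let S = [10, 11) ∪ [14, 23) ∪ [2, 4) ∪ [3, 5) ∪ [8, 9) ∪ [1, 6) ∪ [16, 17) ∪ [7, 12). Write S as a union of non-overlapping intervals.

Sort by start: [1, 6), [2, 4), [3, 5), [7, 12), [8, 9), [10, 11), [14, 23), [16, 17).
[2, 4) overlaps/touches [1, 6) → extend to [1, 6).
[3, 5) overlaps/touches [1, 6) → extend to [1, 6).
[7, 12) is disjoint → start new block.
[8, 9) overlaps/touches [7, 12) → extend to [7, 12).
[10, 11) overlaps/touches [7, 12) → extend to [7, 12).
[14, 23) is disjoint → start new block.
[16, 17) overlaps/touches [14, 23) → extend to [14, 23).

[1, 6) ∪ [7, 12) ∪ [14, 23)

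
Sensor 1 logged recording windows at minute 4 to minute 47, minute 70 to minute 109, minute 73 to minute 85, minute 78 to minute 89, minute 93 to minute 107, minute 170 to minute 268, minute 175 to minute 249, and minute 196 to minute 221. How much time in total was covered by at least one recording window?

Merged: minute 4 to minute 47, minute 70 to minute 109, minute 170 to minute 268.
Lengths: 43 minutes + 39 minutes + 98 minutes = 180 minutes.

180 minutes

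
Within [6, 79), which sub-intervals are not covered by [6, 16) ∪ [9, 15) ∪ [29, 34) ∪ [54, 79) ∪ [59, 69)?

Covered (merged): [6, 16), [29, 34), [54, 79).
Uncovered inside [6, 79): [16, 29), [34, 54).

[16, 29) ∪ [34, 54)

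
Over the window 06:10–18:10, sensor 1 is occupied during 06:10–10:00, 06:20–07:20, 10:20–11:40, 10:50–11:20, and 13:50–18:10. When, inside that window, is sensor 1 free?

10:00-10:20, 11:40-13:50

After merging, the occupied span is 06:10-10:00, 10:20-11:40, 13:50-18:10.
Complement within 06:10-18:10: 10:00-10:20, 11:40-13:50.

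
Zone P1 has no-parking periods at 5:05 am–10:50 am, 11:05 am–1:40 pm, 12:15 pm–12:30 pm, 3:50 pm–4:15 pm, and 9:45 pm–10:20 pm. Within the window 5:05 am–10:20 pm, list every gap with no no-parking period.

10:50 am–11:05 am, 1:40 pm–3:50 pm, 4:15 pm–9:45 pm

After merging, the occupied span is 5:05 am–10:50 am, 11:05 am–1:40 pm, 3:50 pm–4:15 pm, 9:45 pm–10:20 pm.
Uncovered inside 5:05 am–10:20 pm: 10:50 am–11:05 am, 1:40 pm–3:50 pm, 4:15 pm–9:45 pm.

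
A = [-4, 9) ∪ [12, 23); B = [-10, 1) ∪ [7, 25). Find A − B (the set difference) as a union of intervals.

[-4, 9) minus B → [1, 7).
[12, 23): fully covered by B → removed.

[1, 7)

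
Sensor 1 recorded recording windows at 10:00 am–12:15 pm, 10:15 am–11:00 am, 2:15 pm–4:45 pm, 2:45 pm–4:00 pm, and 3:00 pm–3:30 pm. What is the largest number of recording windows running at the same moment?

At 3:00 pm, 3 of the intervals are simultaneously active.
No point has more.

3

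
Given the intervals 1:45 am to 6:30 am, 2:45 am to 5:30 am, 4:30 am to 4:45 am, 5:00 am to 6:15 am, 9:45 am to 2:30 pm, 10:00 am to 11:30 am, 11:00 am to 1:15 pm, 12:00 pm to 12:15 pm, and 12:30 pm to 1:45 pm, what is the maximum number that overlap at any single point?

3

Sweep endpoints in order; track running count of active intervals.
Peak of 3 reached at 4:30 am.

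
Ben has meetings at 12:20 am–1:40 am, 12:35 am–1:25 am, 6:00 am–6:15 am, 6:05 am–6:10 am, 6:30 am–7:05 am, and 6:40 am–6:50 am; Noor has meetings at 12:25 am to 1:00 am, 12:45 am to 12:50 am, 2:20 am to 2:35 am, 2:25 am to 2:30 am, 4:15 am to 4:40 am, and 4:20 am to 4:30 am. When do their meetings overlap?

12:25 am–1:00 am

Merge the first list: 12:20 am–1:40 am, 6:00 am–6:15 am, 6:30 am–7:05 am.
Merge the second list: 12:25 am–1:00 am, 2:20 am–2:35 am, 4:15 am–4:40 am.
12:20 am–1:40 am ∩ B → 12:25 am–1:00 am.
6:00 am–6:15 am meets no B interval.
6:30 am–7:05 am meets no B interval.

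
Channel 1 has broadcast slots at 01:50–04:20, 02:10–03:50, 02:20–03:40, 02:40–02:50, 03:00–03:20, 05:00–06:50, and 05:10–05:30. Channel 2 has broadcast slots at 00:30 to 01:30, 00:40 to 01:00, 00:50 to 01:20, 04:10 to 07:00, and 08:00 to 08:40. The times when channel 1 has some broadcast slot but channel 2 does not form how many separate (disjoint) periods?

A, merged: 01:50–04:20, 05:00–06:50.
B, merged: 00:30–01:30, 04:10–07:00, 08:00–08:40.
A \ B = 01:50–04:10.
That is 1 disjoint piece.

1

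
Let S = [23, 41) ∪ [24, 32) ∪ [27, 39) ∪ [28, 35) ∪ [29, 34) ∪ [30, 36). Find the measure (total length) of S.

18

Merged: [23, 41).
Length: 18.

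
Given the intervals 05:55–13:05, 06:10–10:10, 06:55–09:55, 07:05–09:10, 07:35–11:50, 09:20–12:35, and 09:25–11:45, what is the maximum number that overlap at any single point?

6

Walk the sorted start/end points keeping a running depth.
The depth first hits 6 at 09:25.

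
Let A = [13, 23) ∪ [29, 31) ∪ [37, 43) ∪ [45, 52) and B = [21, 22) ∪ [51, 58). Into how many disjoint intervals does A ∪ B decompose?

4

A ∪ B = [13, 23), [29, 31), [37, 43), [45, 58).
That is 4 disjoint pieces.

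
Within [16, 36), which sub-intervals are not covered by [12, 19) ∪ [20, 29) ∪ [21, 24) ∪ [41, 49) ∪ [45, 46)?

The merged coverage is [12, 19), [20, 29), [41, 49).
Gaps within [16, 36): [19, 20), [29, 36).

[19, 20) ∪ [29, 36)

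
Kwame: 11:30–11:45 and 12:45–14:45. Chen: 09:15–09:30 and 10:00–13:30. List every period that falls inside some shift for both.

11:30-11:45, 12:45-13:30

11:30-11:45 ∩ B → 11:30-11:45.
12:45-14:45 ∩ B → 12:45-13:30.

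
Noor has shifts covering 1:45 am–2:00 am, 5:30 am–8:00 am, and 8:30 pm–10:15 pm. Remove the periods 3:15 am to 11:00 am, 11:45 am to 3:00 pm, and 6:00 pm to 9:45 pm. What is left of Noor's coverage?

1:45 am–2:00 am is untouched.
5:30 am–8:00 am lies entirely inside B → drops out.
8:30 pm–10:15 pm with B removed leaves 9:45 pm–10:15 pm.

1:45 am–2:00 am, 9:45 pm–10:15 pm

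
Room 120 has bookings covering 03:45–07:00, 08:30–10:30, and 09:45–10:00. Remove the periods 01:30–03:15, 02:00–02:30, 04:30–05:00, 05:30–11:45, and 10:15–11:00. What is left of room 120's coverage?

03:45-04:30, 05:00-05:30

Merge the first list: 03:45-07:00, 08:30-10:30.
Merge the second list: 01:30-03:15, 04:30-05:00, 05:30-11:45.
03:45-07:00 with B removed leaves 03:45-04:30, 05:00-05:30.
08:30-10:30 lies entirely inside B → drops out.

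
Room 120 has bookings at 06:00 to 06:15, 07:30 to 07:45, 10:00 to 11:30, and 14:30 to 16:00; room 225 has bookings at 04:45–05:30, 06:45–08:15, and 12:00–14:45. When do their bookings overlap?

07:30-07:45, 14:30-14:45

06:00-06:15 meets no B interval.
07:30-07:45 ∩ B → 07:30-07:45.
10:00-11:30 meets no B interval.
14:30-16:00 ∩ B → 14:30-14:45.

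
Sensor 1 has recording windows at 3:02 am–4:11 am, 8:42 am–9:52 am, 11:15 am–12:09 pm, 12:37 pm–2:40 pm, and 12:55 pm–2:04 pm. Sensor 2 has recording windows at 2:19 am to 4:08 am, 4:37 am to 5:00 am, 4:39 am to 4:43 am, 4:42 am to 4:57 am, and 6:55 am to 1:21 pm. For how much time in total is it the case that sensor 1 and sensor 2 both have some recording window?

3 h 54 min

Merge the first list: 3:02 am-4:11 am, 8:42 am-9:52 am, 11:15 am-12:09 pm, 12:37 pm-2:40 pm.
Merge the second list: 2:19 am-4:08 am, 4:37 am-5:00 am, 6:55 am-1:21 pm.
A ∩ B = 3:02 am-4:08 am, 8:42 am-9:52 am, 11:15 am-12:09 pm, 12:37 pm-1:21 pm.
Total: 1 h 6 min + 1 h 10 min + 54 min + 44 min = 3 h 54 min.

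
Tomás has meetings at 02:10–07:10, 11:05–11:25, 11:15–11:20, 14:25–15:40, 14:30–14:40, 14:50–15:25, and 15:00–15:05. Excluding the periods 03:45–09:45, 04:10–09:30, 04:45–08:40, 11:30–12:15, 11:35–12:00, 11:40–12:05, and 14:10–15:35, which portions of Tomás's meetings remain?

02:10-03:45, 11:05-11:25, 15:35-15:40

Merge the first list: 02:10-07:10, 11:05-11:25, 14:25-15:40.
Merge the second list: 03:45-09:45, 11:30-12:15, 14:10-15:35.
02:10-07:10 minus B → 02:10-03:45.
11:05-11:25: no B overlap → unchanged.
14:25-15:40 minus B → 15:35-15:40.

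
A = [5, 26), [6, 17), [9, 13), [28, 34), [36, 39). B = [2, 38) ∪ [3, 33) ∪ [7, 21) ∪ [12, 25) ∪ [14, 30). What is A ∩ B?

A, merged: [5, 26), [28, 34), [36, 39).
B, merged: [2, 38).
[5, 26) overlaps B on [5, 26).
[28, 34) overlaps B on [28, 34).
[36, 39) overlaps B on [36, 38).

[5, 26) ∪ [28, 34) ∪ [36, 38)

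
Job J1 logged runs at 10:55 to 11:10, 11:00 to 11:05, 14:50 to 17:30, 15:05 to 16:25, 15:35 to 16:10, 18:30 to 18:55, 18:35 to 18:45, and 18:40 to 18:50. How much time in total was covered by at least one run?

3 h 20 min

Merged: 10:55–11:10, 14:50–17:30, 18:30–18:55.
Lengths: 15 min + 2 h 40 min + 25 min = 3 h 20 min.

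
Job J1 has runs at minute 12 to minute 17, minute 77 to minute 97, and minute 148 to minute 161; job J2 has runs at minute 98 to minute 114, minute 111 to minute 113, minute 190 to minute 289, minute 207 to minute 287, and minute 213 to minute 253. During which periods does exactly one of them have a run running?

minute 12 to minute 17, minute 77 to minute 97, minute 98 to minute 114, minute 148 to minute 161, minute 190 to minute 289

Second set merges to minute 98 to minute 114, minute 190 to minute 289.
Only in the first: minute 12 to minute 17, minute 77 to minute 97, minute 148 to minute 161.
Only in the second: minute 98 to minute 114, minute 190 to minute 289.
Together these are the periods covered by exactly one.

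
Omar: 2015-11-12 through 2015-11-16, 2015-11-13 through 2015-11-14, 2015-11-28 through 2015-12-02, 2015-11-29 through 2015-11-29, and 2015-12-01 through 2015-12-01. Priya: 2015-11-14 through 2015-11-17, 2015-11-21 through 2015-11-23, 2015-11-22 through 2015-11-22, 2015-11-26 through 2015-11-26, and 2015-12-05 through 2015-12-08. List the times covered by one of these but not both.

2015-11-12 through 2015-11-13, 2015-11-17 through 2015-11-17, 2015-11-21 through 2015-11-23, 2015-11-26 through 2015-11-26, 2015-11-28 through 2015-12-02, 2015-12-05 through 2015-12-08

A, merged: 2015-11-12 through 2015-11-16, 2015-11-28 through 2015-12-02.
B, merged: 2015-11-14 through 2015-11-17, 2015-11-21 through 2015-11-23, 2015-11-26 through 2015-11-26, 2015-12-05 through 2015-12-08.
Only in the first: 2015-11-12 through 2015-11-13, 2015-11-28 through 2015-12-02.
Only in the second: 2015-11-17 through 2015-11-17, 2015-11-21 through 2015-11-23, 2015-11-26 through 2015-11-26, 2015-12-05 through 2015-12-08.
Together these are the periods covered by exactly one.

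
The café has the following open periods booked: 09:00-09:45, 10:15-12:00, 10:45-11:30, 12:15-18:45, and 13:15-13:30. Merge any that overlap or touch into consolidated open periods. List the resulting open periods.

09:00-09:45, 10:15-12:00, 12:15-18:45

10:15-12:00 is disjoint → start new block.
10:45-11:30 overlaps/touches 10:15-12:00 → extend to 10:15-12:00.
12:15-18:45 is disjoint → start new block.
13:15-13:30 overlaps/touches 12:15-18:45 → extend to 12:15-18:45.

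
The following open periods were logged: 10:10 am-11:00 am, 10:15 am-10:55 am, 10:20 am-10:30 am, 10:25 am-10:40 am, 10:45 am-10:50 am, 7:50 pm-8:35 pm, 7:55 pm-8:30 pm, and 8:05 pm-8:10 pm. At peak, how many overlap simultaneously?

4

Walk the sorted start/end points keeping a running depth.
The depth first hits 4 at 10:25 am.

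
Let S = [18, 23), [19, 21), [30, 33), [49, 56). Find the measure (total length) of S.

15

Merged: [18, 23), [30, 33), [49, 56).
Lengths: 5 + 3 + 7 = 15.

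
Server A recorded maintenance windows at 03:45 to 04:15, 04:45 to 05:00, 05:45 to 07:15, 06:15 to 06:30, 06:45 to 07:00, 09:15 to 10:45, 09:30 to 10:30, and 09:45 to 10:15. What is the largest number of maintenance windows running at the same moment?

Walk the sorted start/end points keeping a running depth.
The depth first hits 3 at 09:45.

3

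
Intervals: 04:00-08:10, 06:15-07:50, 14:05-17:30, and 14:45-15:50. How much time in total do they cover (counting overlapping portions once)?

7 h 35 min

Merged: 04:00–08:10, 14:05–17:30.
Lengths: 4 h 10 min + 3 h 25 min = 7 h 35 min.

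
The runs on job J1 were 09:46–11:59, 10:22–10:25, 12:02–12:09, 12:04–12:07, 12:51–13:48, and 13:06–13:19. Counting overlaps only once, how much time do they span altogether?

Merged: 09:46-11:59, 12:02-12:09, 12:51-13:48.
Lengths: 2 h 13 min + 7 min + 57 min = 3 h 17 min.

3 h 17 min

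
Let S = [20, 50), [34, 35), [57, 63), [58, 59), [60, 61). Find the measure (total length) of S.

Merged: [20, 50), [57, 63).
Lengths: 30 + 6 = 36.

36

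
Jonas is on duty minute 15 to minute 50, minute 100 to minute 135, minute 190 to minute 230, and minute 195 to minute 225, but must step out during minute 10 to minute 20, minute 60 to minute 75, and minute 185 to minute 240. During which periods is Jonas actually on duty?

minute 20 to minute 50, minute 100 to minute 135

First set merges to minute 15 to minute 50, minute 100 to minute 135, minute 190 to minute 230.
minute 15 to minute 50 \ B = minute 20 to minute 50.
minute 100 to minute 135: nothing removed.
minute 190 to minute 230: entirely removed.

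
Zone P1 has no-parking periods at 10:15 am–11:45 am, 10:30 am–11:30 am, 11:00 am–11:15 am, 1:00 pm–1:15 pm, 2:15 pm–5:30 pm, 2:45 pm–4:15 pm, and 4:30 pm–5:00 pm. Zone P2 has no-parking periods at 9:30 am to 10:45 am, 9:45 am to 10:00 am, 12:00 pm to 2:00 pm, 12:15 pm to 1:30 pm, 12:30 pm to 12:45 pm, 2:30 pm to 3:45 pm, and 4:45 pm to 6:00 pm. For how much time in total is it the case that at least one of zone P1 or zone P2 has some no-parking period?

Merge the first list: 10:15 am-11:45 am, 1:00 pm-1:15 pm, 2:15 pm-5:30 pm.
Merge the second list: 9:30 am-10:45 am, 12:00 pm-2:00 pm, 2:30 pm-3:45 pm, 4:45 pm-6:00 pm.
A ∪ B = 9:30 am-11:45 am, 12:00 pm-2:00 pm, 2:15 pm-6:00 pm.
Total: 2 h 15 min + 2 h + 3 h 45 min = 8 h.

8 h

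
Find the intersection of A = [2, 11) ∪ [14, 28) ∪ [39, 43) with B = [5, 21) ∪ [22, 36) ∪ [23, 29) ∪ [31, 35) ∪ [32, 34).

B, merged: [5, 21), [22, 36).
[2, 11) overlaps B on [5, 11).
[14, 28) overlaps B on [14, 21), [22, 28).
[39, 43) falls entirely outside B.

[5, 11) ∪ [14, 21) ∪ [22, 28)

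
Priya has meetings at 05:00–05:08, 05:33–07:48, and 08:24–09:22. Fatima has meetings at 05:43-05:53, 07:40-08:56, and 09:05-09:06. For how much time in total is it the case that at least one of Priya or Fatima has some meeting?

3 h 57 min

A ∪ B = 05:00–05:08, 05:33–09:22.
Total: 8 min + 3 h 49 min = 3 h 57 min.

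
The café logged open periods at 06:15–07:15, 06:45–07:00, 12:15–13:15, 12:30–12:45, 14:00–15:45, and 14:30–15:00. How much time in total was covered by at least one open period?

3 h 45 min

Merged: 06:15–07:15, 12:15–13:15, 14:00–15:45.
Lengths: 1 h + 1 h + 1 h 45 min = 3 h 45 min.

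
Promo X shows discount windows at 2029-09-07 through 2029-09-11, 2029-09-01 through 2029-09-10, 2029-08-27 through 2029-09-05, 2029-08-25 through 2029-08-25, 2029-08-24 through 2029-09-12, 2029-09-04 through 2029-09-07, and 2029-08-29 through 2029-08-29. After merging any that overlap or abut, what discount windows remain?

2029-08-24 through 2029-09-12

Sort by start: 2029-08-24 through 2029-09-12, 2029-08-25 through 2029-08-25, 2029-08-27 through 2029-09-05, 2029-08-29 through 2029-08-29, 2029-09-01 through 2029-09-10, 2029-09-04 through 2029-09-07, 2029-09-07 through 2029-09-11.
2029-08-25 through 2029-08-25 overlaps/touches 2029-08-24 through 2029-09-12 → extend to 2029-08-24 through 2029-09-12.
2029-08-27 through 2029-09-05 overlaps/touches 2029-08-24 through 2029-09-12 → extend to 2029-08-24 through 2029-09-12.
2029-08-29 through 2029-08-29 overlaps/touches 2029-08-24 through 2029-09-12 → extend to 2029-08-24 through 2029-09-12.
2029-09-01 through 2029-09-10 overlaps/touches 2029-08-24 through 2029-09-12 → extend to 2029-08-24 through 2029-09-12.
2029-09-04 through 2029-09-07 overlaps/touches 2029-08-24 through 2029-09-12 → extend to 2029-08-24 through 2029-09-12.
2029-09-07 through 2029-09-11 overlaps/touches 2029-08-24 through 2029-09-12 → extend to 2029-08-24 through 2029-09-12.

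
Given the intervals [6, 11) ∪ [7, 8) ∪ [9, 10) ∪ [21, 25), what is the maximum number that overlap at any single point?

2

Walk the sorted start/end points keeping a running depth.
The depth first hits 2 at 7.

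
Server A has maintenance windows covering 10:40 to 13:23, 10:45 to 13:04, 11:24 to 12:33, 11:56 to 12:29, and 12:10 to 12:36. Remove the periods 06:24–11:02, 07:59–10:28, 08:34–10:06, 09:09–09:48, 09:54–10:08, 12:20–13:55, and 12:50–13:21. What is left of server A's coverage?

11:02–12:20

Merge the first list: 10:40–13:23.
Merge the second list: 06:24–11:02, 12:20–13:55.
10:40–13:23 with B removed leaves 11:02–12:20.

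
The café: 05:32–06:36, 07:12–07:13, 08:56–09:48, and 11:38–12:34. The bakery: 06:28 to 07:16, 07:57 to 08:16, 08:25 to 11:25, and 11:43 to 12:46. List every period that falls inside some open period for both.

06:28-06:36, 07:12-07:13, 08:56-09:48, 11:43-12:34

05:32-06:36 ∩ B → 06:28-06:36.
07:12-07:13 ∩ B → 07:12-07:13.
08:56-09:48 ∩ B → 08:56-09:48.
11:38-12:34 ∩ B → 11:43-12:34.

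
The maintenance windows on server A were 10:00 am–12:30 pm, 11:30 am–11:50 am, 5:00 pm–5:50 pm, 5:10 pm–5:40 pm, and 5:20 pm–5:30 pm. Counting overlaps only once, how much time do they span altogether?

Merged: 10:00 am–12:30 pm, 5:00 pm–5:50 pm.
Lengths: 2 h 30 min + 50 min = 3 h 20 min.

3 h 20 min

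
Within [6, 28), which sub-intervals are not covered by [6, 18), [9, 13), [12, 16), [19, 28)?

The merged coverage is [6, 18), [19, 28).
Complement within [6, 28): [18, 19).

[18, 19)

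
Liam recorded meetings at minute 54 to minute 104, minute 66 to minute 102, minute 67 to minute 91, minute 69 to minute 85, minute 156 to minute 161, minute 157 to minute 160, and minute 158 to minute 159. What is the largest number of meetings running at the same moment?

4

Walk the sorted start/end points keeping a running depth.
The depth first hits 4 at minute 69.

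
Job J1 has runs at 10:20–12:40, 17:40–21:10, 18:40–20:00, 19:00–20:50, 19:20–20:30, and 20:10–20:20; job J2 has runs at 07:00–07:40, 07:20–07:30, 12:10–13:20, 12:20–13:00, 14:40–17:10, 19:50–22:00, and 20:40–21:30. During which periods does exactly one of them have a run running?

07:00–07:40, 10:20–12:10, 12:40–13:20, 14:40–17:10, 17:40–19:50, 21:10–22:00

Merge the first list: 10:20–12:40, 17:40–21:10.
Merge the second list: 07:00–07:40, 12:10–13:20, 14:40–17:10, 19:50–22:00.
A but not B: 10:20–12:10, 17:40–19:50.
B but not A: 07:00–07:40, 12:40–13:20, 14:40–17:10, 21:10–22:00.
Combining gives A △ B.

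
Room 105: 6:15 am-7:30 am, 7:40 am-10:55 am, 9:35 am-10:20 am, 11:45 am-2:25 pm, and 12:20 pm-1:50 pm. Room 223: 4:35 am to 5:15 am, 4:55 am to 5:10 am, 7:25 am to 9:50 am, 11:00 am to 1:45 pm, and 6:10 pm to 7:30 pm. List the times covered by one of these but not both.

4:35 am-5:15 am, 6:15 am-7:25 am, 7:30 am-7:40 am, 9:50 am-10:55 am, 11:00 am-11:45 am, 1:45 pm-2:25 pm, 6:10 pm-7:30 pm

First set merges to 6:15 am-7:30 am, 7:40 am-10:55 am, 11:45 am-2:25 pm.
Second set merges to 4:35 am-5:15 am, 7:25 am-9:50 am, 11:00 am-1:45 pm, 6:10 pm-7:30 pm.
A \ B = 6:15 am-7:25 am, 9:50 am-10:55 am, 1:45 pm-2:25 pm.
B \ A = 4:35 am-5:15 am, 7:30 am-7:40 am, 11:00 am-11:45 am, 6:10 pm-7:30 pm.
Union of the two gives the symmetric difference.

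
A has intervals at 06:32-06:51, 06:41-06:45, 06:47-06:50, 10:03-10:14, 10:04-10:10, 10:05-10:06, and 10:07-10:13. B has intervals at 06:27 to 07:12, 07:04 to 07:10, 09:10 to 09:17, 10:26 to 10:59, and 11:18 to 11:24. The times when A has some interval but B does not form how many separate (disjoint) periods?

1

First set merges to 06:32-06:51, 10:03-10:14.
Second set merges to 06:27-07:12, 09:10-09:17, 10:26-10:59, 11:18-11:24.
A \ B = 10:03-10:14.
That is 1 disjoint piece.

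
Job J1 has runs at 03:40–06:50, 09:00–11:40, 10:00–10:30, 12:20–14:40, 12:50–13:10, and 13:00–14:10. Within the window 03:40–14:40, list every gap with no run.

The merged coverage is 03:40–06:50, 09:00–11:40, 12:20–14:40.
Complement within 03:40–14:40: 06:50–09:00, 11:40–12:20.

06:50–09:00, 11:40–12:20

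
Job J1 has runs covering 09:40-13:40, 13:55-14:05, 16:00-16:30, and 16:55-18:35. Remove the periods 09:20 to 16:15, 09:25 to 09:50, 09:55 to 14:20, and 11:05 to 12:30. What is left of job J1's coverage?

Merge the second list: 09:20–16:15.
09:40–13:40: fully covered by B → removed.
13:55–14:05: fully covered by B → removed.
16:00–16:30 minus B → 16:15–16:30.
16:55–18:35: no B overlap → unchanged.

16:15–16:30, 16:55–18:35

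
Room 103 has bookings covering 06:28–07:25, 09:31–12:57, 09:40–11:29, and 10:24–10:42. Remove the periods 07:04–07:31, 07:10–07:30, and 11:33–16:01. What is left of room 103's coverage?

Merge the first list: 06:28–07:25, 09:31–12:57.
Merge the second list: 07:04–07:31, 11:33–16:01.
06:28–07:25 with B removed leaves 06:28–07:04.
09:31–12:57 with B removed leaves 09:31–11:33.

06:28–07:04, 09:31–11:33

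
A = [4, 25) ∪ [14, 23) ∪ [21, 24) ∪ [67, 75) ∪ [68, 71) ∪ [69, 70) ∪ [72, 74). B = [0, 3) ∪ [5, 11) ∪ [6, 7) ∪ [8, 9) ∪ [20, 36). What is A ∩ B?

A, merged: [4, 25), [67, 75).
B, merged: [0, 3), [5, 11), [20, 36).
[4, 25) ∩ B → [5, 11), [20, 25).
[67, 75) meets no B interval.

[5, 11) ∪ [20, 25)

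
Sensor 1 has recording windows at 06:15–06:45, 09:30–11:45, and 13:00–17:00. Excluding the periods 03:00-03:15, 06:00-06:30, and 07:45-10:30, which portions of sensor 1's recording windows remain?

06:15–06:45 with B removed leaves 06:30–06:45.
09:30–11:45 with B removed leaves 10:30–11:45.
13:00–17:00 is untouched.

06:30–06:45, 10:30–11:45, 13:00–17:00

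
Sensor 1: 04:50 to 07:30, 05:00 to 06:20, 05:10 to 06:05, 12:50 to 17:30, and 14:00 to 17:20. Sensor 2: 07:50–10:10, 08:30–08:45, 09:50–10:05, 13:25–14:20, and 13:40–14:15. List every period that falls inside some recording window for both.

13:25–14:20

First set merges to 04:50–07:30, 12:50–17:30.
Second set merges to 07:50–10:10, 13:25–14:20.
04:50–07:30: no overlap with the second set.
12:50–17:30 meets the second set on 13:25–14:20.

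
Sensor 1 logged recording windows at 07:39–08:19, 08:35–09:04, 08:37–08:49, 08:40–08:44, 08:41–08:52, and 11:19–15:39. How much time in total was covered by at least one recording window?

5 h 29 min

Merged: 07:39–08:19, 08:35–09:04, 11:19–15:39.
Lengths: 40 min + 29 min + 4 h 20 min = 5 h 29 min.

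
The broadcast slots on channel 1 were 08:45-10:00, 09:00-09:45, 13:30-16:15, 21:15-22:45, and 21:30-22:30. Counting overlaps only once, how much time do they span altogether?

5 h 30 min

Merged: 08:45–10:00, 13:30–16:15, 21:15–22:45.
Lengths: 1 h 15 min + 2 h 45 min + 1 h 30 min = 5 h 30 min.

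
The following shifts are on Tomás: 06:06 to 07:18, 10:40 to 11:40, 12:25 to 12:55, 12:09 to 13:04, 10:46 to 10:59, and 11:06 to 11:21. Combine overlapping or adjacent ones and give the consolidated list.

Sort by start: 06:06-07:18, 10:40-11:40, 10:46-10:59, 11:06-11:21, 12:09-13:04, 12:25-12:55.
10:40-11:40 is disjoint → start new block.
10:46-10:59 overlaps/touches 10:40-11:40 → extend to 10:40-11:40.
11:06-11:21 overlaps/touches 10:40-11:40 → extend to 10:40-11:40.
12:09-13:04 is disjoint → start new block.
12:25-12:55 overlaps/touches 12:09-13:04 → extend to 12:09-13:04.

06:06-07:18, 10:40-11:40, 12:09-13:04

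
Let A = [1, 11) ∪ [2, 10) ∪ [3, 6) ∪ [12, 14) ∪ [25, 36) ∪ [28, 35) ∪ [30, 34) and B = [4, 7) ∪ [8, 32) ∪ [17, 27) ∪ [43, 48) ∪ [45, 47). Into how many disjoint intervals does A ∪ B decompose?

Merge the first list: [1, 11), [12, 14), [25, 36).
Merge the second list: [4, 7), [8, 32), [43, 48).
A ∪ B = [1, 36), [43, 48).
That is 2 disjoint pieces.

2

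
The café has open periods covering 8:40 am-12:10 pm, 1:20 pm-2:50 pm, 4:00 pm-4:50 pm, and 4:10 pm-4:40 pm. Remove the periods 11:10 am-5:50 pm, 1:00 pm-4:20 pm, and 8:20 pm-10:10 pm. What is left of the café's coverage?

8:40 am-11:10 am

First set merges to 8:40 am-12:10 pm, 1:20 pm-2:50 pm, 4:00 pm-4:50 pm.
Second set merges to 11:10 am-5:50 pm, 8:20 pm-10:10 pm.
8:40 am-12:10 pm with B removed leaves 8:40 am-11:10 am.
1:20 pm-2:50 pm lies entirely inside B → drops out.
4:00 pm-4:50 pm lies entirely inside B → drops out.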